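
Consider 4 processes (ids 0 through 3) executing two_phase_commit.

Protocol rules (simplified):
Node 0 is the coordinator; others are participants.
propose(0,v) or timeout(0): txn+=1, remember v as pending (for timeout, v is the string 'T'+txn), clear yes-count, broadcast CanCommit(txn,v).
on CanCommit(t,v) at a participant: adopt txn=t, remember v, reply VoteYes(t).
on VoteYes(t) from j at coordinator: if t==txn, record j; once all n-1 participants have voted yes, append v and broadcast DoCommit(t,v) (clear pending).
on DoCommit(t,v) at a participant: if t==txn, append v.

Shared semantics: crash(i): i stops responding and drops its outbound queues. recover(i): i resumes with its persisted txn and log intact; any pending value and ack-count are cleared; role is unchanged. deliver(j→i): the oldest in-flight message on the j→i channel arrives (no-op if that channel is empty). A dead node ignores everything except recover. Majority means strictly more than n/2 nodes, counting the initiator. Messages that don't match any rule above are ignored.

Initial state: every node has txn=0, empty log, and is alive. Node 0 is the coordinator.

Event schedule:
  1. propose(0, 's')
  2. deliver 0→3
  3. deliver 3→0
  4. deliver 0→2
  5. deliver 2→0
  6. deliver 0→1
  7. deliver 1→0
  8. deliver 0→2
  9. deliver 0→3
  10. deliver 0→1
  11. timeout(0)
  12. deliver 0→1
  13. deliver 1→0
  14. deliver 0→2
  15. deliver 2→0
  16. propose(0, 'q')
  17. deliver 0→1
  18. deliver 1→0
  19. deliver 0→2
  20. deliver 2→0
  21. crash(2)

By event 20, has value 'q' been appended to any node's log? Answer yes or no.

after 1 — propose(0,'s'): n0:coor/t1/[-]
after 2 — deliver 0→3: n3:part/t1/[-]
after 3 — deliver 3→0: ·
after 4 — deliver 0→2: n2:part/t1/[-]
after 5 — deliver 2→0: ·
after 6 — deliver 0→1: n1:part/t1/[-]
after 7 — deliver 1→0: n0:coor/t1/[s]
after 8 — deliver 0→2: n2:part/t1/[s]
after 9 — deliver 0→3: n3:part/t1/[s]
after 10 — deliver 0→1: n1:part/t1/[s]
after 11 — timeout(0): n0:coor/t2/[s]
after 12 — deliver 0→1: n1:part/t2/[s]
after 13 — deliver 1→0: ·
after 14 — deliver 0→2: n2:part/t2/[s]
after 15 — deliver 2→0: ·
after 16 — propose(0,'q'): n0:coor/t3/[s]
after 17 — deliver 0→1: n1:part/t3/[s]
after 18 — deliver 1→0: ·
after 19 — deliver 0→2: n2:part/t3/[s]
after 20 — deliver 2→0: ·

no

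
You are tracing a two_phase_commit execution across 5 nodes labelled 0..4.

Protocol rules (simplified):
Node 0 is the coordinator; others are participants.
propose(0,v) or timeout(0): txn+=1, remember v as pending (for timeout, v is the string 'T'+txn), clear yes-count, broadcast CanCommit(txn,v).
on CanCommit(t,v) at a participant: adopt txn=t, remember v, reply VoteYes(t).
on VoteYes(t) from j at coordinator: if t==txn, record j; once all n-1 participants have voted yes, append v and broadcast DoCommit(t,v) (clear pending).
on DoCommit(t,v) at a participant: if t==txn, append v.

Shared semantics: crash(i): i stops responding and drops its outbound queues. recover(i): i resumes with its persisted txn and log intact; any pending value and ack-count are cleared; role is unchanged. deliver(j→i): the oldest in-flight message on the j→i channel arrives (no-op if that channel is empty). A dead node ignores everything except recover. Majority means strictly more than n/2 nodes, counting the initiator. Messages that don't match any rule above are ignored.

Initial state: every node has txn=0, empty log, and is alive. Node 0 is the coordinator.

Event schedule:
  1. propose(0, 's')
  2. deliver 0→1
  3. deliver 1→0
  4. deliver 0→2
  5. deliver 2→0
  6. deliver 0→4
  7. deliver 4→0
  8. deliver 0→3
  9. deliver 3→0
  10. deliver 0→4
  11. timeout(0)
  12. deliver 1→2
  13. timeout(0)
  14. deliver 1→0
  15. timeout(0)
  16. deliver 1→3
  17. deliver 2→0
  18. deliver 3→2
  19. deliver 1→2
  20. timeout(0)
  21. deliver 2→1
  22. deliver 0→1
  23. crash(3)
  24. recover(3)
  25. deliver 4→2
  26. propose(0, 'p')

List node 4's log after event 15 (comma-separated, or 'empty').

[1] propose(0,'s') → N0(coor t1 [-])
[2] deliver 0→1 → N1(part t1 [-])
[3] deliver 1→0 → ∅
[4] deliver 0→2 → N2(part t1 [-])
[5] deliver 2→0 → ∅
[6] deliver 0→4 → N4(part t1 [-])
[7] deliver 4→0 → ∅
[8] deliver 0→3 → N3(part t1 [-])
[9] deliver 3→0 → N0(coor t1 [s])
[10] deliver 0→4 → N4(part t1 [s])
[11] timeout(0) → N0(coor t2 [s])
[12] deliver 1→2 → ∅
[13] timeout(0) → N0(coor t3 [s])
[14] deliver 1→0 → ∅
[15] timeout(0) → N0(coor t4 [s])

s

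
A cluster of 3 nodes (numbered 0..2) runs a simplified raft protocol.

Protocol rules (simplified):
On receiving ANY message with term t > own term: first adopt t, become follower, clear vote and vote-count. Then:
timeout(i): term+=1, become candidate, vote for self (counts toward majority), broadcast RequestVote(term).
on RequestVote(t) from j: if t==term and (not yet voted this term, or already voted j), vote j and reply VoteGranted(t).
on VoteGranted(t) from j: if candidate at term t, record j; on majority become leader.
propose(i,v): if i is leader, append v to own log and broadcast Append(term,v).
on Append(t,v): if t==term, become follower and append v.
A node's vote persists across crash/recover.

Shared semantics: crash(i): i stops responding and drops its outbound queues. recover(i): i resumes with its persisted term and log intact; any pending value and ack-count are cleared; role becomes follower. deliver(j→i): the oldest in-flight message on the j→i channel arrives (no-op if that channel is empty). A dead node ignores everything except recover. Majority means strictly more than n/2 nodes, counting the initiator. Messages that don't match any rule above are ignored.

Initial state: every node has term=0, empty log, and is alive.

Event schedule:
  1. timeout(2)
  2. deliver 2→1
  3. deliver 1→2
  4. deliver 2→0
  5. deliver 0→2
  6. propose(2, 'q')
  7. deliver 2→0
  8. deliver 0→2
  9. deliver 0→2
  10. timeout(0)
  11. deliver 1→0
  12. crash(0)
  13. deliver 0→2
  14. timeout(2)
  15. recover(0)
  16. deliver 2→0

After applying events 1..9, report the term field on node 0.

[1] timeout(2) → N2(cand t1 [-])
[2] deliver 2→1 → N1(foll t1 [-])
[3] deliver 1→2 → N2(lead t1 [-])
[4] deliver 2→0 → N0(foll t1 [-])
[5] deliver 0→2 → ∅
[6] propose(2,'q') → N2(lead t1 [q])
[7] deliver 2→0 → N0(foll t1 [q])
[8] deliver 0→2 → ∅
[9] deliver 0→2 → ∅

1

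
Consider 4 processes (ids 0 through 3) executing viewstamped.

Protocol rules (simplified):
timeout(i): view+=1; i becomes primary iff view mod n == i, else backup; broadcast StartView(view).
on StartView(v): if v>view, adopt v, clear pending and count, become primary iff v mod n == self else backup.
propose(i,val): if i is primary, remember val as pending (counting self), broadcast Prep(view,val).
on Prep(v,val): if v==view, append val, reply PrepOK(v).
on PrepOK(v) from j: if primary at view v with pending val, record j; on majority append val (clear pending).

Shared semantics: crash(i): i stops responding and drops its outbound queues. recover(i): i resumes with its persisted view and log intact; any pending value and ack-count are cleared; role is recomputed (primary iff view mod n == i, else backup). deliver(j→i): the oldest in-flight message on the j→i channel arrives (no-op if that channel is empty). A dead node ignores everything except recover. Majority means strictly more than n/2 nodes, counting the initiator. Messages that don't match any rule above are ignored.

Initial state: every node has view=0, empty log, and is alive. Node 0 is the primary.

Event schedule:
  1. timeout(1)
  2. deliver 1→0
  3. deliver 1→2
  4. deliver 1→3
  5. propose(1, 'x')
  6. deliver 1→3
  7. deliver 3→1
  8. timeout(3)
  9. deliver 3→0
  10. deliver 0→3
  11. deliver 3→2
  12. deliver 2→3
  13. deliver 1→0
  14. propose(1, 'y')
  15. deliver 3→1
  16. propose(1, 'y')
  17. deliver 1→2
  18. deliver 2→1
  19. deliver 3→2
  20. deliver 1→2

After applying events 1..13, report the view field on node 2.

step 1 timeout(1): 1={prim,v=1,log=-}
step 2 deliver 1→0: 0={back,v=1,log=-}
step 3 deliver 1→2: 2={back,v=1,log=-}
step 4 deliver 1→3: 3={back,v=1,log=-}
step 5 propose(1,'x'): —
step 6 deliver 1→3: 3={back,v=1,log=x}
step 7 deliver 3→1: —
step 8 timeout(3): 3={back,v=2,log=x}
step 9 deliver 3→0: 0={back,v=2,log=-}
step 10 deliver 0→3: —
step 11 deliver 3→2: 2={prim,v=2,log=-}
step 12 deliver 2→3: —
step 13 deliver 1→0: —

2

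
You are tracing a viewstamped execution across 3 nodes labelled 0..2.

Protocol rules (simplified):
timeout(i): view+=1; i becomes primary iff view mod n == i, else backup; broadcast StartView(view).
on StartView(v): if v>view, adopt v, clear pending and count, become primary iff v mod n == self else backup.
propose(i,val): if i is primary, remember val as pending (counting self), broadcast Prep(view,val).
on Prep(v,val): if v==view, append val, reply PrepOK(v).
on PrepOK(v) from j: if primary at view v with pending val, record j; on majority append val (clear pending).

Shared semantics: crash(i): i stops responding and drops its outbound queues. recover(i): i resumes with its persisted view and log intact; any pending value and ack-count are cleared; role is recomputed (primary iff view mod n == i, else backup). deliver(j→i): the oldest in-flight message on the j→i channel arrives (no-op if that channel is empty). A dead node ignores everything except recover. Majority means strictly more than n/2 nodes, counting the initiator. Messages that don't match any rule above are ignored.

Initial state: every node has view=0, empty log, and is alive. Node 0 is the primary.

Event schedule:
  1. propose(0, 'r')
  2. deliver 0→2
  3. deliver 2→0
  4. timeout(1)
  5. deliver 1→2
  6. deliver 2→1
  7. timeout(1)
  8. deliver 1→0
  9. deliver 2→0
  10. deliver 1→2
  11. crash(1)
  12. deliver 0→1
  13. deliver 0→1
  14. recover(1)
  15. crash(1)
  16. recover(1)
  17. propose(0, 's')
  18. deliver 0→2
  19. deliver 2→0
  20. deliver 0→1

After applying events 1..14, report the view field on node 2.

2

after 1 — propose(0,'r'): ·
after 2 — deliver 0→2: n2:back/v0/[r]
after 3 — deliver 2→0: n0:prim/v0/[r]
after 4 — timeout(1): n1:prim/v1/[-]
after 5 — deliver 1→2: n2:back/v1/[r]
after 6 — deliver 2→1: ·
after 7 — timeout(1): n1:back/v2/[-]
after 8 — deliver 1→0: n0:back/v1/[r]
after 9 — deliver 2→0: ·
after 10 — deliver 1→2: n2:prim/v2/[r]
after 11 — crash(1): n1:✗back/v2/[-]
after 12 — deliver 0→1: ·
after 13 — deliver 0→1: ·
after 14 — recover(1): n1:back/v2/[-]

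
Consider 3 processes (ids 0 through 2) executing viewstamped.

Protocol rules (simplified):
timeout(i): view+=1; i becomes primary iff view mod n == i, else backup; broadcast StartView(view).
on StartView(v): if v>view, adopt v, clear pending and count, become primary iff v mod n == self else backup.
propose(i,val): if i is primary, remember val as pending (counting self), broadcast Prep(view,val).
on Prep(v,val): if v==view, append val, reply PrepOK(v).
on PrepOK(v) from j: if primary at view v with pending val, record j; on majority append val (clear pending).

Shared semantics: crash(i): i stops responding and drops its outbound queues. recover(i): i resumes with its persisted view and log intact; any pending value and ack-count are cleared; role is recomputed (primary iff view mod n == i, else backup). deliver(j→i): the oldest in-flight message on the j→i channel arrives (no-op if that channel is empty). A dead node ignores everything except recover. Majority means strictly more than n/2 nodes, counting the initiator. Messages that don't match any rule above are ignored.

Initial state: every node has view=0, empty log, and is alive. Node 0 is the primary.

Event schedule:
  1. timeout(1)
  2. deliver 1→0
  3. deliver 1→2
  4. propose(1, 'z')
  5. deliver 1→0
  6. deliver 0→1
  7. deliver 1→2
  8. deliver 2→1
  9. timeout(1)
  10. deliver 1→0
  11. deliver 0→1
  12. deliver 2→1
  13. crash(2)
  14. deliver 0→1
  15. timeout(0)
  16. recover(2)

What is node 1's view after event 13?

2

1. timeout(1):  <1:prim v1 ->
2. deliver 1→0:  <0:back v1 ->
3. deliver 1→2:  <2:back v1 ->
4. propose(1,'z'):  nop
5. deliver 1→0:  <0:back v1 z>
6. deliver 0→1:  <1:prim v1 z>
7. deliver 1→2:  <2:back v1 z>
8. deliver 2→1:  nop
9. timeout(1):  <1:back v2 z>
10. deliver 1→0:  <0:back v2 z>
11. deliver 0→1:  nop
12. deliver 2→1:  nop
13. crash(2):  <2:✗back v1 z>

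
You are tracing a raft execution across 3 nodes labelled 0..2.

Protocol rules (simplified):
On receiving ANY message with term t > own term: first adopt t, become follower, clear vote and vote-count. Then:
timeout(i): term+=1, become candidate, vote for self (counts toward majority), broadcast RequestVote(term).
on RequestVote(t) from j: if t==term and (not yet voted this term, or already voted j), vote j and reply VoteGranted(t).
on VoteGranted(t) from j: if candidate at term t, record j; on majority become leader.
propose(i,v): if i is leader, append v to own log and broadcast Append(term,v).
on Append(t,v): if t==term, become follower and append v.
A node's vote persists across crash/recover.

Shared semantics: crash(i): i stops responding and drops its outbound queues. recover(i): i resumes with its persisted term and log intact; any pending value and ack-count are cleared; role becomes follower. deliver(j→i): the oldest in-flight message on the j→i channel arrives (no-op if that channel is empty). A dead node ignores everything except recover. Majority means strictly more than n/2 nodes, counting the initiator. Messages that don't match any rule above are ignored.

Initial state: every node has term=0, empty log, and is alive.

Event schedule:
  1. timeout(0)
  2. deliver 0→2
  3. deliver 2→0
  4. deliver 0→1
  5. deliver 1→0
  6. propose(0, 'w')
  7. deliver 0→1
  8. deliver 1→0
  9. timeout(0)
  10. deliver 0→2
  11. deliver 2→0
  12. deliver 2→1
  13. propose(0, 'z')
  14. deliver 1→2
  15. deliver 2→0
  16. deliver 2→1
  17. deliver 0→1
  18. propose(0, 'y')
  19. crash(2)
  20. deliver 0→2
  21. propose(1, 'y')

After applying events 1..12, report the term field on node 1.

1

e1 timeout(0): 0[cand,t=1,-]
e2 deliver 0→2: 2[foll,t=1,-]
e3 deliver 2→0: 0[lead,t=1,-]
e4 deliver 0→1: 1[foll,t=1,-]
e5 deliver 1→0: ·
e6 propose(0,'w'): 0[lead,t=1,w]
e7 deliver 0→1: 1[foll,t=1,w]
e8 deliver 1→0: ·
e9 timeout(0): 0[cand,t=2,w]
e10 deliver 0→2: 2[foll,t=1,w]
e11 deliver 2→0: ·
e12 deliver 2→1: ·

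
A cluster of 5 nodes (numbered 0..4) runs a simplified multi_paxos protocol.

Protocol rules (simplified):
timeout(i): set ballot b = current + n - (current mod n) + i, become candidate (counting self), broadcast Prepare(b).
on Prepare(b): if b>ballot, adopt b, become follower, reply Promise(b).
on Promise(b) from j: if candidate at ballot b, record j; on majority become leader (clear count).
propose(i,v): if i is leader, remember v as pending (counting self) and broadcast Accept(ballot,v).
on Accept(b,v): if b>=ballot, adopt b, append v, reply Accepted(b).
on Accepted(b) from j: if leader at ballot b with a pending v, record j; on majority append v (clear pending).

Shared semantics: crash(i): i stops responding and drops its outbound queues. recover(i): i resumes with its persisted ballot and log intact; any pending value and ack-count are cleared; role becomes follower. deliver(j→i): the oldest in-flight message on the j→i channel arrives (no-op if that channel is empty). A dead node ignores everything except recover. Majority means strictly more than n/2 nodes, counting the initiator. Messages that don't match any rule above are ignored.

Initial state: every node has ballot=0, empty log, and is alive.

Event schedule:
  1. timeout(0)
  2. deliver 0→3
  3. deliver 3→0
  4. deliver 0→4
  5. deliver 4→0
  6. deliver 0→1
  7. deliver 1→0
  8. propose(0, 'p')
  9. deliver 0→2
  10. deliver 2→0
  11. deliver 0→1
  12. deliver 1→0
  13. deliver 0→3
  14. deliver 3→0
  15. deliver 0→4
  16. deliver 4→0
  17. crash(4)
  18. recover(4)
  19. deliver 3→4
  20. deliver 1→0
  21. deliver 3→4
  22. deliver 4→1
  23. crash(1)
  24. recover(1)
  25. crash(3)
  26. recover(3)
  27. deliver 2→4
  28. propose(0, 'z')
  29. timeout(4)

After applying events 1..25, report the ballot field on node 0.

after 1 — timeout(0): n0:cand/b5/[-]
after 2 — deliver 0→3: n3:foll/b5/[-]
after 3 — deliver 3→0: ·
after 4 — deliver 0→4: n4:foll/b5/[-]
after 5 — deliver 4→0: n0:lead/b5/[-]
after 6 — deliver 0→1: n1:foll/b5/[-]
after 7 — deliver 1→0: ·
after 8 — propose(0,'p'): ·
after 9 — deliver 0→2: n2:foll/b5/[-]
after 10 — deliver 2→0: ·
after 11 — deliver 0→1: n1:foll/b5/[p]
after 12 — deliver 1→0: ·
after 13 — deliver 0→3: n3:foll/b5/[p]
after 14 — deliver 3→0: n0:lead/b5/[p]
after 15 — deliver 0→4: n4:foll/b5/[p]
after 16 — deliver 4→0: ·
after 17 — crash(4): n4:✗foll/b5/[p]
after 18 — recover(4): n4:foll/b5/[p]
after 19 — deliver 3→4: ·
after 20 — deliver 1→0: ·
after 21 — deliver 3→4: ·
after 22 — deliver 4→1: ·
after 23 — crash(1): n1:✗foll/b5/[p]
after 24 — recover(1): n1:foll/b5/[p]
after 25 — crash(3): n3:✗foll/b5/[p]

5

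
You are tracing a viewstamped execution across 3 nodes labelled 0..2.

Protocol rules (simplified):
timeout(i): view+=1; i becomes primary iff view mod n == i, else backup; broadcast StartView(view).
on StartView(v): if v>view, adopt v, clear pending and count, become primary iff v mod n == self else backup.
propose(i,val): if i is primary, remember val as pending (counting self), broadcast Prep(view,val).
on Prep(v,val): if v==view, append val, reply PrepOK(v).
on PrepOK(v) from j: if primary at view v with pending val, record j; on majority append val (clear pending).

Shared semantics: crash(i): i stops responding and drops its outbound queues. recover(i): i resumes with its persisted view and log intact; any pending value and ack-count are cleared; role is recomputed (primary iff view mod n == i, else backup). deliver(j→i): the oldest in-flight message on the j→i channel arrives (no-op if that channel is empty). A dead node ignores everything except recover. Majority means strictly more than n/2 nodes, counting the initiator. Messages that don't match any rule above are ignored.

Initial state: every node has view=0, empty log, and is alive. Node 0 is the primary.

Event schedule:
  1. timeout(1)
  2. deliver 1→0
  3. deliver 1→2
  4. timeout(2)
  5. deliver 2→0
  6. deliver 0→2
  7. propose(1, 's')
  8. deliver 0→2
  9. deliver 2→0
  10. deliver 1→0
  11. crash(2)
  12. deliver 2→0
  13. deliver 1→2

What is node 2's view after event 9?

1. timeout(1):  <1:prim v1 ->
2. deliver 1→0:  <0:back v1 ->
3. deliver 1→2:  <2:back v1 ->
4. timeout(2):  <2:prim v2 ->
5. deliver 2→0:  <0:back v2 ->
6. deliver 0→2:  nop
7. propose(1,'s'):  nop
8. deliver 0→2:  nop
9. deliver 2→0:  nop

2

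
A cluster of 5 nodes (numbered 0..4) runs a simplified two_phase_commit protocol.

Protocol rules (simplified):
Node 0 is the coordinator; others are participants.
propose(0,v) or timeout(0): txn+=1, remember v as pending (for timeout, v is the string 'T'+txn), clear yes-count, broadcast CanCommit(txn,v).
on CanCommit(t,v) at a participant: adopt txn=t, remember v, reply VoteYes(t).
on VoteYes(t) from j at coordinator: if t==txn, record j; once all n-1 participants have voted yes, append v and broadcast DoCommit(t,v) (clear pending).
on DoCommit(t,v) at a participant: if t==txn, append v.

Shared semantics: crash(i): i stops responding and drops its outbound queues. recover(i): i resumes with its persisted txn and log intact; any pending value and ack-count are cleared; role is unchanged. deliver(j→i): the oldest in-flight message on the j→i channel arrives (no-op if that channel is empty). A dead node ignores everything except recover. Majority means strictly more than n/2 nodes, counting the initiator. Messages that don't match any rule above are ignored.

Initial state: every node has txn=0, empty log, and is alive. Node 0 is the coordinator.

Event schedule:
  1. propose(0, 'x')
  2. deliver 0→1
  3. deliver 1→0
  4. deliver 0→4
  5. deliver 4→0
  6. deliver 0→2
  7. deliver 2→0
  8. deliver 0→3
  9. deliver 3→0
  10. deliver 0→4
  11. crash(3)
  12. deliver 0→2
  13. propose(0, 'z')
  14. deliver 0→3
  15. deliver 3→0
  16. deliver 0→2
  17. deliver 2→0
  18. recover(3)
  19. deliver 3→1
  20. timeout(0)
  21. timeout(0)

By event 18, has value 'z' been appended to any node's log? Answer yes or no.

step 1 propose(0,'x'): 0={coor,t=1,log=-}
step 2 deliver 0→1: 1={part,t=1,log=-}
step 3 deliver 1→0: —
step 4 deliver 0→4: 4={part,t=1,log=-}
step 5 deliver 4→0: —
step 6 deliver 0→2: 2={part,t=1,log=-}
step 7 deliver 2→0: —
step 8 deliver 0→3: 3={part,t=1,log=-}
step 9 deliver 3→0: 0={coor,t=1,log=x}
step 10 deliver 0→4: 4={part,t=1,log=x}
step 11 crash(3): 3={✗part,t=1,log=-}
step 12 deliver 0→2: 2={part,t=1,log=x}
step 13 propose(0,'z'): 0={coor,t=2,log=x}
step 14 deliver 0→3: —
step 15 deliver 3→0: —
step 16 deliver 0→2: 2={part,t=2,log=x}
step 17 deliver 2→0: —
step 18 recover(3): 3={part,t=1,log=-}

no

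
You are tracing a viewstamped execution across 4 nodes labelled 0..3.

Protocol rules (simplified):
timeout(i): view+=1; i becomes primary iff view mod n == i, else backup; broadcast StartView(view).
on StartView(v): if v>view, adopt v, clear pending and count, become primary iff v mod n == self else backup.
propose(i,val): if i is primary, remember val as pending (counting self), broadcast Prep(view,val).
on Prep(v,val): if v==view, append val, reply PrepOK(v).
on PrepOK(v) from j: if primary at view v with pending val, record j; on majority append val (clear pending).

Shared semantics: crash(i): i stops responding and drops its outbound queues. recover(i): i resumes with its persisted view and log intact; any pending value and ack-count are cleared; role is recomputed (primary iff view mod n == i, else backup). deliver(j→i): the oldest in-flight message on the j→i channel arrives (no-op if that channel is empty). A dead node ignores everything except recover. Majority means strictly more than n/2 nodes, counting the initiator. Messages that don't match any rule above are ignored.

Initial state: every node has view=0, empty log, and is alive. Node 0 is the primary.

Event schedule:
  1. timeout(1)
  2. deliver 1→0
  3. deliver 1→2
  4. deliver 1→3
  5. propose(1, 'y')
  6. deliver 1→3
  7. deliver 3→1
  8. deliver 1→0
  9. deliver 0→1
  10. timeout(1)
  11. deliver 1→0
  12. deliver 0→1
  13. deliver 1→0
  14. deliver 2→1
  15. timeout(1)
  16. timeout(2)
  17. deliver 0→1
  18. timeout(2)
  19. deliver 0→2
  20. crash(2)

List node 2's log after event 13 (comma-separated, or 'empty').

empty

after 1 — timeout(1): n1:prim/v1/[-]
after 2 — deliver 1→0: n0:back/v1/[-]
after 3 — deliver 1→2: n2:back/v1/[-]
after 4 — deliver 1→3: n3:back/v1/[-]
after 5 — propose(1,'y'): ·
after 6 — deliver 1→3: n3:back/v1/[y]
after 7 — deliver 3→1: ·
after 8 — deliver 1→0: n0:back/v1/[y]
after 9 — deliver 0→1: n1:prim/v1/[y]
after 10 — timeout(1): n1:back/v2/[y]
after 11 — deliver 1→0: n0:back/v2/[y]
after 12 — deliver 0→1: ·
after 13 — deliver 1→0: ·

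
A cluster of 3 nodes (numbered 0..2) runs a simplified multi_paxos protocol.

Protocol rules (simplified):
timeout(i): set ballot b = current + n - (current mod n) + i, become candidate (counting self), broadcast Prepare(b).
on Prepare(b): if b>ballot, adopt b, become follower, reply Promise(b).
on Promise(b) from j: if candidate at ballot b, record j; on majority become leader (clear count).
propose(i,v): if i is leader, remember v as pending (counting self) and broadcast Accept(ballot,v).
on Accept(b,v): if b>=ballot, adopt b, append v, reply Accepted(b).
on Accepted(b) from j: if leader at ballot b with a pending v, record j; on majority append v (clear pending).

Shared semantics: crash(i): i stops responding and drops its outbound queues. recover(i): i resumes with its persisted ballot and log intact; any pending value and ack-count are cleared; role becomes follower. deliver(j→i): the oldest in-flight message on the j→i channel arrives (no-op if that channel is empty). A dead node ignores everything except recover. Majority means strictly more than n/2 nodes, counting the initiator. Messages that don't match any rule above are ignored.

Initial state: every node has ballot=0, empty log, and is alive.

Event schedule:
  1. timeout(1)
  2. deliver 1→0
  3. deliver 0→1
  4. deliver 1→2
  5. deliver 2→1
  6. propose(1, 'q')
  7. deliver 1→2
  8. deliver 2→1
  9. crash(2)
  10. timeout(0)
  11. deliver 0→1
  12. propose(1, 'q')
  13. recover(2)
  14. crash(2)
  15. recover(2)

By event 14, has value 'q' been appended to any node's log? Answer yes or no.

yes

step 1 timeout(1): 1={cand,b=4,log=-}
step 2 deliver 1→0: 0={foll,b=4,log=-}
step 3 deliver 0→1: 1={lead,b=4,log=-}
step 4 deliver 1→2: 2={foll,b=4,log=-}
step 5 deliver 2→1: —
step 6 propose(1,'q'): —
step 7 deliver 1→2: 2={foll,b=4,log=q}
step 8 deliver 2→1: 1={lead,b=4,log=q}
step 9 crash(2): 2={✗foll,b=4,log=q}
step 10 timeout(0): 0={cand,b=6,log=-}
step 11 deliver 0→1: 1={foll,b=6,log=q}
step 12 propose(1,'q'): —
step 13 recover(2): 2={foll,b=4,log=q}
step 14 crash(2): 2={✗foll,b=4,log=q}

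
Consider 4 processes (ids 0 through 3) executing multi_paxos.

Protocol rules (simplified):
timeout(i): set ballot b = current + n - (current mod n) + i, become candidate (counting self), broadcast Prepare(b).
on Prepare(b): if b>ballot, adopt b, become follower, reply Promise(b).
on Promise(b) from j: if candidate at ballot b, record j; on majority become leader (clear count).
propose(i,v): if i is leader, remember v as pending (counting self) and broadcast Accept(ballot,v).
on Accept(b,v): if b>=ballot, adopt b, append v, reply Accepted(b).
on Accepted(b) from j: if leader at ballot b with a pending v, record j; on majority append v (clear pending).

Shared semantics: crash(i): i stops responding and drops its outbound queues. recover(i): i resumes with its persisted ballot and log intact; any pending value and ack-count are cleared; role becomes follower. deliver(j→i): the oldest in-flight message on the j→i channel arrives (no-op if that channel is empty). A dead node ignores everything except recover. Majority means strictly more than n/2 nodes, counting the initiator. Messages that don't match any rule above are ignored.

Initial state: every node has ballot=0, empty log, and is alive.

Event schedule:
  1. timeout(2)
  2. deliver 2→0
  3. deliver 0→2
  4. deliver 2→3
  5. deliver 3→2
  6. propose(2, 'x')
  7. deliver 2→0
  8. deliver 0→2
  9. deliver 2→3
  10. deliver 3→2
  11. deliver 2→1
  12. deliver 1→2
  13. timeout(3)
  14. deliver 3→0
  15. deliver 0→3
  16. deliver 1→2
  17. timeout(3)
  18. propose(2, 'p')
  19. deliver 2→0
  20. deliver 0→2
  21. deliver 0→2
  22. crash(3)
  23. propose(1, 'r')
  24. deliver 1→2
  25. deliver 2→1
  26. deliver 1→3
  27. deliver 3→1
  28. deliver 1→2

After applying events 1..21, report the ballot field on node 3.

15

e1 timeout(2): 2[cand,b=6,-]
e2 deliver 2→0: 0[foll,b=6,-]
e3 deliver 0→2: ·
e4 deliver 2→3: 3[foll,b=6,-]
e5 deliver 3→2: 2[lead,b=6,-]
e6 propose(2,'x'): ·
e7 deliver 2→0: 0[foll,b=6,x]
e8 deliver 0→2: ·
e9 deliver 2→3: 3[foll,b=6,x]
e10 deliver 3→2: 2[lead,b=6,x]
e11 deliver 2→1: 1[foll,b=6,-]
e12 deliver 1→2: ·
e13 timeout(3): 3[cand,b=11,x]
e14 deliver 3→0: 0[foll,b=11,x]
e15 deliver 0→3: ·
e16 deliver 1→2: ·
e17 timeout(3): 3[cand,b=15,x]
e18 propose(2,'p'): ·
e19 deliver 2→0: ·
e20 deliver 0→2: ·
e21 deliver 0→2: ·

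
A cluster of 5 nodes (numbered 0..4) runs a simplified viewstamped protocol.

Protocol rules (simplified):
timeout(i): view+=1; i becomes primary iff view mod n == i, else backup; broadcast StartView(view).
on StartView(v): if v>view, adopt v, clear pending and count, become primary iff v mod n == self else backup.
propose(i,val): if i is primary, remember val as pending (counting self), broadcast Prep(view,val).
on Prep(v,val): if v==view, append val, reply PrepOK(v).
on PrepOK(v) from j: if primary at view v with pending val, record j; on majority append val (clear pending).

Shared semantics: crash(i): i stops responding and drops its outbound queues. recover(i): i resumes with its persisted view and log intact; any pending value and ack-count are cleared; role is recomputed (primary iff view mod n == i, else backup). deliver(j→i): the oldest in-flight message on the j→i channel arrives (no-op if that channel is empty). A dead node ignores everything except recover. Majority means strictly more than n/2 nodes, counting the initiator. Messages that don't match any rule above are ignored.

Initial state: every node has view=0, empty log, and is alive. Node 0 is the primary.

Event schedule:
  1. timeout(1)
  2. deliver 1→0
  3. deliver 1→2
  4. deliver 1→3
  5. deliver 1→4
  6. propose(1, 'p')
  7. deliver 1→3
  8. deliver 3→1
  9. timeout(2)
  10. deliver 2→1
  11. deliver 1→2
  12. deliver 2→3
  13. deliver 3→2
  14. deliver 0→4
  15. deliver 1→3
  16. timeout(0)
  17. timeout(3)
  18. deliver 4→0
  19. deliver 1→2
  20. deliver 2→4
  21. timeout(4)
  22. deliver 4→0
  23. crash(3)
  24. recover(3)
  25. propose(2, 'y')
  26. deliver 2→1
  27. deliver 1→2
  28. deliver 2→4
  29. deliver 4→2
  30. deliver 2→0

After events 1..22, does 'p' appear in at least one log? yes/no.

yes

1. timeout(1):  <1:prim v1 ->
2. deliver 1→0:  <0:back v1 ->
3. deliver 1→2:  <2:back v1 ->
4. deliver 1→3:  <3:back v1 ->
5. deliver 1→4:  <4:back v1 ->
6. propose(1,'p'):  nop
7. deliver 1→3:  <3:back v1 p>
8. deliver 3→1:  nop
9. timeout(2):  <2:prim v2 ->
10. deliver 2→1:  <1:back v2 ->
11. deliver 1→2:  nop
12. deliver 2→3:  <3:back v2 p>
13. deliver 3→2:  nop
14. deliver 0→4:  nop
15. deliver 1→3:  nop
16. timeout(0):  <0:back v2 ->
17. timeout(3):  <3:prim v3 p>
18. deliver 4→0:  nop
19. deliver 1→2:  nop
20. deliver 2→4:  <4:back v2 ->
21. timeout(4):  <4:back v3 ->
22. deliver 4→0:  <0:back v3 ->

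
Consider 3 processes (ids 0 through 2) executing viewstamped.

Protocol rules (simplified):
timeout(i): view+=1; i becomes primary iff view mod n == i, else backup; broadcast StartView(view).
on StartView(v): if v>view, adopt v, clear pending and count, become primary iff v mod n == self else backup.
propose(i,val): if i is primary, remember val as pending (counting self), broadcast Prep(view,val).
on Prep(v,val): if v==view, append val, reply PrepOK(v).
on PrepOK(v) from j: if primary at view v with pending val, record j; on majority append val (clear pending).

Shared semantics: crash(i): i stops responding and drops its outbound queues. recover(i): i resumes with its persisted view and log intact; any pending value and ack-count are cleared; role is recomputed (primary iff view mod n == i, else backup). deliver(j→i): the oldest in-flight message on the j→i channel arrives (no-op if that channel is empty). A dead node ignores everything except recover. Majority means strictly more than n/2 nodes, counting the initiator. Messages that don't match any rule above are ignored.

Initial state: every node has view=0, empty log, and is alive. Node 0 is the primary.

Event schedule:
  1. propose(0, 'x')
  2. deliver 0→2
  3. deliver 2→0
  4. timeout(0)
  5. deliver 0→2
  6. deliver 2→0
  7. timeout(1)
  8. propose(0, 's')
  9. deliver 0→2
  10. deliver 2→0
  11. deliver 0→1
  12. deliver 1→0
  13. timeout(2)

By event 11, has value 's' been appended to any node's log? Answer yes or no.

[1] propose(0,'x') → ∅
[2] deliver 0→2 → N2(back v0 [x])
[3] deliver 2→0 → N0(prim v0 [x])
[4] timeout(0) → N0(back v1 [x])
[5] deliver 0→2 → N2(back v1 [x])
[6] deliver 2→0 → ∅
[7] timeout(1) → N1(prim v1 [-])
[8] propose(0,'s') → ∅
[9] deliver 0→2 → ∅
[10] deliver 2→0 → ∅
[11] deliver 0→1 → ∅

no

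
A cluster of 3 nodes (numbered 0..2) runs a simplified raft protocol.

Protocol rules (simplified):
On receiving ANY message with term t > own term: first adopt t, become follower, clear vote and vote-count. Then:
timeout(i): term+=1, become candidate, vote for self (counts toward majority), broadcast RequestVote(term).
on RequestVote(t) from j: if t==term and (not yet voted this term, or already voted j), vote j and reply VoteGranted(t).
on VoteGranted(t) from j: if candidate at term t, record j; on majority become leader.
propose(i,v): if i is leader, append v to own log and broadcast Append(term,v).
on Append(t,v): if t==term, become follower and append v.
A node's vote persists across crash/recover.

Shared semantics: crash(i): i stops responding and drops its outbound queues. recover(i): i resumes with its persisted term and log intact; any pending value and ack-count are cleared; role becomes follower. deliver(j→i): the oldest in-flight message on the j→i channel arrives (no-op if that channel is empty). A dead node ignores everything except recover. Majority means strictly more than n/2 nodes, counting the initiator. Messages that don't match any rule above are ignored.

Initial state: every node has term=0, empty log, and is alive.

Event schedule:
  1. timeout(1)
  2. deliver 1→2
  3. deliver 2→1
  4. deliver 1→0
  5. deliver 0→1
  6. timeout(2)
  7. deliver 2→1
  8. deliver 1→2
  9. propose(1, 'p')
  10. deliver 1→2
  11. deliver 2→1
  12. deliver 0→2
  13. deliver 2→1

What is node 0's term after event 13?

e1 timeout(1): 1[cand,t=1,-]
e2 deliver 1→2: 2[foll,t=1,-]
e3 deliver 2→1: 1[lead,t=1,-]
e4 deliver 1→0: 0[foll,t=1,-]
e5 deliver 0→1: ·
e6 timeout(2): 2[cand,t=2,-]
e7 deliver 2→1: 1[foll,t=2,-]
e8 deliver 1→2: 2[lead,t=2,-]
e9 propose(1,'p'): ·
e10 deliver 1→2: ·
e11 deliver 2→1: ·
e12 deliver 0→2: ·
e13 deliver 2→1: ·

1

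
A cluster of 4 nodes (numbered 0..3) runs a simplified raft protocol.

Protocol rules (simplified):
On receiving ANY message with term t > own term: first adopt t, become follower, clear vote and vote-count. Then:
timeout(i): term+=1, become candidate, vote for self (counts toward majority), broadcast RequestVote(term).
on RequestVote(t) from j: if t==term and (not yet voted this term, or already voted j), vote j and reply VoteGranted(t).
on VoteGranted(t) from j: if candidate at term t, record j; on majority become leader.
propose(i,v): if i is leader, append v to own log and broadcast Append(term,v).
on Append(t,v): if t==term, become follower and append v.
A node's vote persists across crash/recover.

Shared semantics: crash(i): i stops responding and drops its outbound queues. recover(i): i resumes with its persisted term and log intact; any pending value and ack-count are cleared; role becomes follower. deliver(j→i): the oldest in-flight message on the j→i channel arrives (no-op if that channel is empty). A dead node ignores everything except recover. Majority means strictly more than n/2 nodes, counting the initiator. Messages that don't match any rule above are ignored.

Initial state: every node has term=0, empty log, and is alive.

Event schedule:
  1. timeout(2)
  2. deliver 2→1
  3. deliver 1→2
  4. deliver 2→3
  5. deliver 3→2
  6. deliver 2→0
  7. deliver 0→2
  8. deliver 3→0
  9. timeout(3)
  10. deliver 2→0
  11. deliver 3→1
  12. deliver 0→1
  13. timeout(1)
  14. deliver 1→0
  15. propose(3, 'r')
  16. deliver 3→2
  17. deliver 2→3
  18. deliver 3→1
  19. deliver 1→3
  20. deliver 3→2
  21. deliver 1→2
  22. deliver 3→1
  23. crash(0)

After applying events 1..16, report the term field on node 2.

2

after 1 — timeout(2): n2:cand/t1/[-]
after 2 — deliver 2→1: n1:foll/t1/[-]
after 3 — deliver 1→2: ·
after 4 — deliver 2→3: n3:foll/t1/[-]
after 5 — deliver 3→2: n2:lead/t1/[-]
after 6 — deliver 2→0: n0:foll/t1/[-]
after 7 — deliver 0→2: ·
after 8 — deliver 3→0: ·
after 9 — timeout(3): n3:cand/t2/[-]
after 10 — deliver 2→0: ·
after 11 — deliver 3→1: n1:foll/t2/[-]
after 12 — deliver 0→1: ·
after 13 — timeout(1): n1:cand/t3/[-]
after 14 — deliver 1→0: n0:foll/t3/[-]
after 15 — propose(3,'r'): ·
after 16 — deliver 3→2: n2:foll/t2/[-]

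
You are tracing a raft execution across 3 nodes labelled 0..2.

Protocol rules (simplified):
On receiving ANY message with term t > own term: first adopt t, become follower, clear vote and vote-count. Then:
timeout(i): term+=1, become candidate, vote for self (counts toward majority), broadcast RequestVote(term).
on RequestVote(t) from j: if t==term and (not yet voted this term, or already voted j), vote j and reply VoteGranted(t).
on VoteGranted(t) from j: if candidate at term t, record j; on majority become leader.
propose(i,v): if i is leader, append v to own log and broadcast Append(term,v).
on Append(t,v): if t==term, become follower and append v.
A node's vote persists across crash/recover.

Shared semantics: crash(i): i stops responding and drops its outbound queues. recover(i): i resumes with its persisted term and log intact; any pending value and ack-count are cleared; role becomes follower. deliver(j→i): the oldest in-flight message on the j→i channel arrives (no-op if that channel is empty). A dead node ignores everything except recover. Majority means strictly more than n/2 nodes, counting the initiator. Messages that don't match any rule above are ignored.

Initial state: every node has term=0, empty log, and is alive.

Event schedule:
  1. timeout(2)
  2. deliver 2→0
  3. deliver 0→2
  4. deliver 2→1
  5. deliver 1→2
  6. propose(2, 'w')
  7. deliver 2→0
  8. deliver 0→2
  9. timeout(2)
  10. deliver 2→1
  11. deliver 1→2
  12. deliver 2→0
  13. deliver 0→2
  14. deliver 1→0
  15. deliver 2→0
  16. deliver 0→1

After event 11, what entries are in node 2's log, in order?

w

e1 timeout(2): 2[cand,t=1,-]
e2 deliver 2→0: 0[foll,t=1,-]
e3 deliver 0→2: 2[lead,t=1,-]
e4 deliver 2→1: 1[foll,t=1,-]
e5 deliver 1→2: ·
e6 propose(2,'w'): 2[lead,t=1,w]
e7 deliver 2→0: 0[foll,t=1,w]
e8 deliver 0→2: ·
e9 timeout(2): 2[cand,t=2,w]
e10 deliver 2→1: 1[foll,t=1,w]
e11 deliver 1→2: ·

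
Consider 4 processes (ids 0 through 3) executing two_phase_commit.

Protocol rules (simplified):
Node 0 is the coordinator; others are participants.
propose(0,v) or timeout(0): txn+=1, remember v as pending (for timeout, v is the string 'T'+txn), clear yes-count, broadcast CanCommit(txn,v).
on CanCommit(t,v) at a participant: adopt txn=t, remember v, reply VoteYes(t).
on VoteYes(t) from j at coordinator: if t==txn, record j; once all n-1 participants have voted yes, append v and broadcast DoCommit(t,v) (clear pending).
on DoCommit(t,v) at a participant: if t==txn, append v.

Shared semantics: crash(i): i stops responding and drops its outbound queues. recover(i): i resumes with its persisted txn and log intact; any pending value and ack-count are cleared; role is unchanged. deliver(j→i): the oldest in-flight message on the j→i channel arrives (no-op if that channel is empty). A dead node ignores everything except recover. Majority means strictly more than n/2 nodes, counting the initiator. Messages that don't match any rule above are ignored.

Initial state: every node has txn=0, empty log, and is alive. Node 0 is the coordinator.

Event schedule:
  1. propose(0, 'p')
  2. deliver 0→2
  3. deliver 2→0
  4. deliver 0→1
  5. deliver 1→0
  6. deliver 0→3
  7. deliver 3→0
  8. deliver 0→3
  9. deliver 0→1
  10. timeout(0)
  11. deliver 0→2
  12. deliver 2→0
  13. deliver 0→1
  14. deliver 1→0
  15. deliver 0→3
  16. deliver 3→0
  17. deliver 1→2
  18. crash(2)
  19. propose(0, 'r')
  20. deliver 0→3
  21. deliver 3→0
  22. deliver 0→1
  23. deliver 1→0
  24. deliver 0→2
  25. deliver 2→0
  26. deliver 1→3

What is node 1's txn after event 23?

[1] propose(0,'p') → N0(coor t1 [-])
[2] deliver 0→2 → N2(part t1 [-])
[3] deliver 2→0 → ∅
[4] deliver 0→1 → N1(part t1 [-])
[5] deliver 1→0 → ∅
[6] deliver 0→3 → N3(part t1 [-])
[7] deliver 3→0 → N0(coor t1 [p])
[8] deliver 0→3 → N3(part t1 [p])
[9] deliver 0→1 → N1(part t1 [p])
[10] timeout(0) → N0(coor t2 [p])
[11] deliver 0→2 → N2(part t1 [p])
[12] deliver 2→0 → ∅
[13] deliver 0→1 → N1(part t2 [p])
[14] deliver 1→0 → ∅
[15] deliver 0→3 → N3(part t2 [p])
[16] deliver 3→0 → ∅
[17] deliver 1→2 → ∅
[18] crash(2) → N2(✗part t1 [p])
[19] propose(0,'r') → N0(coor t3 [p])
[20] deliver 0→3 → N3(part t3 [p])
[21] deliver 3→0 → ∅
[22] deliver 0→1 → N1(part t3 [p])
[23] deliver 1→0 → ∅

3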